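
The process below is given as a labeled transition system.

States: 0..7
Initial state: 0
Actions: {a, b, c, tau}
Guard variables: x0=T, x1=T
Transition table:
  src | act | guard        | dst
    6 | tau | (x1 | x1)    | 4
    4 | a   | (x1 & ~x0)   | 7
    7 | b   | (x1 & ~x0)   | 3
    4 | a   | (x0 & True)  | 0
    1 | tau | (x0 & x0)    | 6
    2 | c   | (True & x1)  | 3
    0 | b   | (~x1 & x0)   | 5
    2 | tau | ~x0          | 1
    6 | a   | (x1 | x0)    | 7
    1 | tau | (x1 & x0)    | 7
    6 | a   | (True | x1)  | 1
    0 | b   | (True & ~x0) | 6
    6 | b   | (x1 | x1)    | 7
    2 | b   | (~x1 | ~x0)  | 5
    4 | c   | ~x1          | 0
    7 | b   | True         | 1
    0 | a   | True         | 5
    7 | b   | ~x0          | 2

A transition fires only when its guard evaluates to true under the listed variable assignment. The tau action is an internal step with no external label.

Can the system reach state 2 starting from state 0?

Answer: UNREACHABLE

Trace:
Guard filter leaves 10 enabled edge(s).
depth 0: {0}
depth 1: {5}  total {0,5}
R = {0,5}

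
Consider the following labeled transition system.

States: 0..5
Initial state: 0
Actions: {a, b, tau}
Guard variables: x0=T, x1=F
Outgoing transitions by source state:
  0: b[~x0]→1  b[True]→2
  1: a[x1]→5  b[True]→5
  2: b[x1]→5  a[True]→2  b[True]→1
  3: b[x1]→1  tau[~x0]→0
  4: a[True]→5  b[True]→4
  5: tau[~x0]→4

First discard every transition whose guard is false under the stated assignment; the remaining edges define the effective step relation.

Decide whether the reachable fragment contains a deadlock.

Answer: DEADLOCK at state 5

Analysis:
R = {0,1,2,5}
  0: b→2  [1 out]
  1: b→5  [1 out]
  2: a→2  b→1  [2 out]
  5: ∅  [STUCK]
Path to 5: b·b·b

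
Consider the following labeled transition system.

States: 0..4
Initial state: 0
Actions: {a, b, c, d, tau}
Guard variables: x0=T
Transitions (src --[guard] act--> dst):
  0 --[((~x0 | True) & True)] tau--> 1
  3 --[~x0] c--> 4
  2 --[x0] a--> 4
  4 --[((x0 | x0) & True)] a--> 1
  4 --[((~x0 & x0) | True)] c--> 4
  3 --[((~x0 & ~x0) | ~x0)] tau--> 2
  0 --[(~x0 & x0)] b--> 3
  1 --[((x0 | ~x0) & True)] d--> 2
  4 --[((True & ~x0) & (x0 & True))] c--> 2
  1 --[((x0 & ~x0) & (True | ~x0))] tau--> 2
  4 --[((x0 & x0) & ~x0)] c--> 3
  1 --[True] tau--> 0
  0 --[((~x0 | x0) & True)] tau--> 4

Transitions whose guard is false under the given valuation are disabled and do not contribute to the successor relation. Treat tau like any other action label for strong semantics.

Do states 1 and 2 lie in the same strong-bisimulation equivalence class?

Answer: NOT BISIMILAR

Working:
Refine partition for ~:
  P[0] = {{0,1,2,3,4}}
  P[1] = {{0},{1},{2},{3},{4}}
5 equivalence class(es) (converged in 2)
[1]={1}  [2]={2}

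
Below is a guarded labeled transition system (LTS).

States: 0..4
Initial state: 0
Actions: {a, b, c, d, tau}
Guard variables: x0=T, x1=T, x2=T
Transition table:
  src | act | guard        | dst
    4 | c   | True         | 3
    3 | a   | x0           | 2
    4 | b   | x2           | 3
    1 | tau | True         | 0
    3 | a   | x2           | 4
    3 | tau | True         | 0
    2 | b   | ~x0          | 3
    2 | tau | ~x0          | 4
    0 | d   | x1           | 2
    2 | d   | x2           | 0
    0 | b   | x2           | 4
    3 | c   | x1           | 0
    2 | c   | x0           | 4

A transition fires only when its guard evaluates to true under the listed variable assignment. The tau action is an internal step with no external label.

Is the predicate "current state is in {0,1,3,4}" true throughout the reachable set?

Safe = {0,1,3,4}
R = {0,2,3,4}
  0: ok
  2: VIOLATES
  3: ok
  4: ok
counterexample path to 2: d

Answer: INVARIANT VIOLATED at state 2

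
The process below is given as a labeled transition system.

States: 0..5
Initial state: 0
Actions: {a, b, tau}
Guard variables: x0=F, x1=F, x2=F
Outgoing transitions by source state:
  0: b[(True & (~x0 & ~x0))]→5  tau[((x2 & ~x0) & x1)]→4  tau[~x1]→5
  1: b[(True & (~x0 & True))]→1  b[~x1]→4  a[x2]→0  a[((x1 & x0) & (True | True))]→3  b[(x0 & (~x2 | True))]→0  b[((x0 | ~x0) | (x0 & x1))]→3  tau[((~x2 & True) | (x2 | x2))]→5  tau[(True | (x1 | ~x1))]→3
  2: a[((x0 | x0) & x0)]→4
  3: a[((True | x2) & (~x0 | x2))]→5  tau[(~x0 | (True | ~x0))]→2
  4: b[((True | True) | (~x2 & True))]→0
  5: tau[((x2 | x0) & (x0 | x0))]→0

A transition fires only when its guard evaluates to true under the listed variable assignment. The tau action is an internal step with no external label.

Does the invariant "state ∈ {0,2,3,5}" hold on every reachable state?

Safe = {0,2,3,5}
Reach set: {0,5}
  0: ✓
  5: ✓

Answer: INVARIANT HOLDS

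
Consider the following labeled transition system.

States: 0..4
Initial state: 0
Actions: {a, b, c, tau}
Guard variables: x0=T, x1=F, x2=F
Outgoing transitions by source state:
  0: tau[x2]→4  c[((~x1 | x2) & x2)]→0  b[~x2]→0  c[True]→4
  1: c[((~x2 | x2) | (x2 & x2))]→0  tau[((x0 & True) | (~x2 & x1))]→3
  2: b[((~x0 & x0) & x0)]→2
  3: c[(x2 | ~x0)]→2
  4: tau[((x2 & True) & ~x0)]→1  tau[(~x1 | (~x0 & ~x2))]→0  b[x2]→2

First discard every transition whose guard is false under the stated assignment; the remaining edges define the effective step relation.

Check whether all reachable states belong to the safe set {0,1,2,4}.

Answer: INVARIANT HOLDS

Trace:
Allowed set {0,1,2,4}
Reach set: {0,4}
  0: ok
  4: ok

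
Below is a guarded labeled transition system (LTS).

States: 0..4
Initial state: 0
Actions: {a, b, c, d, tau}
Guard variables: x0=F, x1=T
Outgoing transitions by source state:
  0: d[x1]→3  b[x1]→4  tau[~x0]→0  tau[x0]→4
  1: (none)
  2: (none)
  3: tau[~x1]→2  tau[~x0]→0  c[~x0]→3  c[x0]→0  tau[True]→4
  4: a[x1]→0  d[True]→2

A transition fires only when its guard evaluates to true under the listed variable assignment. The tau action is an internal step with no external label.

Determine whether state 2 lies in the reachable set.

Answer: REACHABLE

Working:
After dropping false guards: 8 live edges.
L0 = {0}
L1 = {3,4}  cumulative {0,3,4}
L2 = {2}  cumulative {0,2,3,4}
Reach set: {0,2,3,4}
trace reaching 2: b·d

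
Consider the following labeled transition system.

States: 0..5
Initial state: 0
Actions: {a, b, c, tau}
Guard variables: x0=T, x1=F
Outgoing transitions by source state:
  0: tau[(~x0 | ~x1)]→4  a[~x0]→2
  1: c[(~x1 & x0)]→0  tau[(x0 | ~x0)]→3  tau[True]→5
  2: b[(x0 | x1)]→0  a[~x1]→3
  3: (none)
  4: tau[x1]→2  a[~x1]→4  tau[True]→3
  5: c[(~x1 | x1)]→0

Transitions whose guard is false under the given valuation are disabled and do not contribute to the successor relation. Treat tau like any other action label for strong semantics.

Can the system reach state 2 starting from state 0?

After dropping false guards: 9 live edges.
L0 = {0}
L1 = {4}  cumulative {0,4}
L2 = {3}  cumulative {0,3,4}
R = {0,3,4}

Answer: UNREACHABLE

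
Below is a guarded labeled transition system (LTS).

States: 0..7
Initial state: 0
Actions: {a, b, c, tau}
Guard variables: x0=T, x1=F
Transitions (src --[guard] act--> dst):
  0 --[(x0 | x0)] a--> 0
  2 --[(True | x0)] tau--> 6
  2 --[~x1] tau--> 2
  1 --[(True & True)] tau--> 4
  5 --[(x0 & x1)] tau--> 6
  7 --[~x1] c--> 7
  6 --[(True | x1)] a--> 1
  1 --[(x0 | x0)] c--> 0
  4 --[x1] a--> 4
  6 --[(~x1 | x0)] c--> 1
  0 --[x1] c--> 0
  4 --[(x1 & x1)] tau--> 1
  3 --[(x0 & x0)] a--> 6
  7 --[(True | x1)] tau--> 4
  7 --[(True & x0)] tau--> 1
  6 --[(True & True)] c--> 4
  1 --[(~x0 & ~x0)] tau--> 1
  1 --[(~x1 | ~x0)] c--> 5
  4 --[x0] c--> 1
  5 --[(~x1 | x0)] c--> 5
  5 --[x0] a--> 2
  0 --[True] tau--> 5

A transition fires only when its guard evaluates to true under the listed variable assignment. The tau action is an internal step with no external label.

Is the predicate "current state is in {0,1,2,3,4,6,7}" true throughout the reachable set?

Answer: INVARIANT VIOLATED at state 5

Trace:
Inv-set: {0,1,2,3,4,6,7}
R = {0,1,2,4,5,6}
  0: safe
  1: safe
  2: safe
  4: safe
  5: VIOLATES
  6: safe
counterexample path to 5: tau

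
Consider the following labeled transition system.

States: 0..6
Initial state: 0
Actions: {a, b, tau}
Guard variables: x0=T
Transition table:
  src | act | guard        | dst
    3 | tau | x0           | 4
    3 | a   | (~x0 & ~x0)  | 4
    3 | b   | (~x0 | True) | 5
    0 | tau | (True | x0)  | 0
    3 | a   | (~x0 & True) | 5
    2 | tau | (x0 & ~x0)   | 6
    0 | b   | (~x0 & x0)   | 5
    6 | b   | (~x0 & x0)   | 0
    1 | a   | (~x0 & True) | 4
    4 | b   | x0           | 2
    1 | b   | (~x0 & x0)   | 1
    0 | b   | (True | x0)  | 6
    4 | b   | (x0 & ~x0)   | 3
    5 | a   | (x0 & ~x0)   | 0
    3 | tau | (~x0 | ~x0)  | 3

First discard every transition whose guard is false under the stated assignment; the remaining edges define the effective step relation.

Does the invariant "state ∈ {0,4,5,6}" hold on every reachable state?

Allowed set {0,4,5,6}
Reach set: {0,6}
  0: ok
  6: ok

Answer: INVARIANT HOLDS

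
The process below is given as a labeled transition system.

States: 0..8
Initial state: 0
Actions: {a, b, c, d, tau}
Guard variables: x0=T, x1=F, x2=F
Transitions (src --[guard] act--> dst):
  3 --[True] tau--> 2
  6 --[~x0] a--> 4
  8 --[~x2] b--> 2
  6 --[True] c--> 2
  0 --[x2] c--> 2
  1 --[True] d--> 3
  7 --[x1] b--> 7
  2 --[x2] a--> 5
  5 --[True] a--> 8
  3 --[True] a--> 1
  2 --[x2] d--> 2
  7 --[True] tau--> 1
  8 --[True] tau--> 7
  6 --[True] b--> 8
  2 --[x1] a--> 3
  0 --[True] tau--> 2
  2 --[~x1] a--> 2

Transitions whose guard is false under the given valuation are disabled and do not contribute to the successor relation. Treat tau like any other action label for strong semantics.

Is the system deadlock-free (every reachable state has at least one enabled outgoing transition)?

Reach set: {0,2}
  0: tau→2  [deg 1]
  2: a→2  [deg 1]

Answer: DEADLOCK-FREE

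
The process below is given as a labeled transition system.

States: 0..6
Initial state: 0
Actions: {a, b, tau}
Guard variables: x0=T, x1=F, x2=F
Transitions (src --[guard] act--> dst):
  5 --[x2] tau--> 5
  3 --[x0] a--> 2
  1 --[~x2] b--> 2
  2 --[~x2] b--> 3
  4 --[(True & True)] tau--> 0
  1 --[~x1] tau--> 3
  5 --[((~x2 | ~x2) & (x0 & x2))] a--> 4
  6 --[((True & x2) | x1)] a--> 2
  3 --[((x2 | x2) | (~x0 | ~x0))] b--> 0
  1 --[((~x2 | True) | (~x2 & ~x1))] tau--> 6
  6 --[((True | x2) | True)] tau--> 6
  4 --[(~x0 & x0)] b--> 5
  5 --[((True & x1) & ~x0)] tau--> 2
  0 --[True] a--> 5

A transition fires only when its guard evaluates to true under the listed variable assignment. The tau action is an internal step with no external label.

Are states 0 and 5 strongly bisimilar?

Answer: NOT BISIMILAR

Trace:
Bisimulation quotient by refinement:
  π0 = {{0,1,2,3,4,5,6}}
  π1 = {{0,3},{1},{2},{4,6},{5}}
  π2 = {{0},{1},{2},{3},{4},{5},{6}}
Fixed point at round 3; 7 class(es).
0∈{0}, 5∈{5}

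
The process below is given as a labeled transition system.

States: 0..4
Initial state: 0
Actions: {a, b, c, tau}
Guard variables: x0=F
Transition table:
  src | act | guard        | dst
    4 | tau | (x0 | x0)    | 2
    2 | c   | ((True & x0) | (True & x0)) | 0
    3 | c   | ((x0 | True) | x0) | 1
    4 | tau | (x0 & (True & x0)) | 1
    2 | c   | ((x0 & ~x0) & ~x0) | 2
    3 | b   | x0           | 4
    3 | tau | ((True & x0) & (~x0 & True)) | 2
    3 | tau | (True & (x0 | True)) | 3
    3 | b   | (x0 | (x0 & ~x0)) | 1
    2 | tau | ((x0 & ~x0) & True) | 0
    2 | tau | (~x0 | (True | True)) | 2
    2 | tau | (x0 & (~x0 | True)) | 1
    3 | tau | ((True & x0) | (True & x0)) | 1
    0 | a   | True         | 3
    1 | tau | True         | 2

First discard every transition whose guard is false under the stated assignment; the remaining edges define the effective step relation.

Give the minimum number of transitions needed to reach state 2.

BFS to 2:
  L0 = {0}
  L1 = {3}
  L2 = {1}
  L3 = {2}
first hit 2 at d=3 via a·c·tau

Answer: 3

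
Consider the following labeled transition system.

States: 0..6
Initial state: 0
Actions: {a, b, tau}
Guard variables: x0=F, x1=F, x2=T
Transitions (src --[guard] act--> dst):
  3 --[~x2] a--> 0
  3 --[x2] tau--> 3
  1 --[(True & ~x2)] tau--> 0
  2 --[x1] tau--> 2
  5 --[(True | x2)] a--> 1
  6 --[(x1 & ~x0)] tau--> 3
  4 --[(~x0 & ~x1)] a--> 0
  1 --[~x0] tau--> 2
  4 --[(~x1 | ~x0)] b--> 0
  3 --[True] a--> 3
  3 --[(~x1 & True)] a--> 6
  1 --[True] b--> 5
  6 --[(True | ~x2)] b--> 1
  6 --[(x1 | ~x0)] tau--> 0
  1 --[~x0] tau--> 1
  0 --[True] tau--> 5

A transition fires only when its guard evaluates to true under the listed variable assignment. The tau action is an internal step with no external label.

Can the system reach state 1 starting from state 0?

12 transition(s) survive guard evaluation.
Layer 0: {0}
Layer 1: {5}  total {0,5}
Layer 2: {1}  total {0,1,5}
Layer 3: {2}  total {0,1,2,5}
Reach set: {0,1,2,5}
Path to 1: tau·a

Answer: REACHABLE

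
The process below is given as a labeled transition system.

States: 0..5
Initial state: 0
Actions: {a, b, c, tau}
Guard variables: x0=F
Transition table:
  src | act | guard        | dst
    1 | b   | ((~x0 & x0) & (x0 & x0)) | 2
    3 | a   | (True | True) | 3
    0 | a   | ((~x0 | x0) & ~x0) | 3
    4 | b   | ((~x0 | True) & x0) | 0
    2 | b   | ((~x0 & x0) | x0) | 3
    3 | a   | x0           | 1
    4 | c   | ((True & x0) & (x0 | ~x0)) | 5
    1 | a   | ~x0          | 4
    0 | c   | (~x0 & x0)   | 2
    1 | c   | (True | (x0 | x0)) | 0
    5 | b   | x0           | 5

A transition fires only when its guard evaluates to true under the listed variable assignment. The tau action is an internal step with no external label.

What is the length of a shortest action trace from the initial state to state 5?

Answer: UNREACHABLE

Analysis:
Layered search for 5:
  Layer 0: {0}
  Layer 1: {3}
5 never appears.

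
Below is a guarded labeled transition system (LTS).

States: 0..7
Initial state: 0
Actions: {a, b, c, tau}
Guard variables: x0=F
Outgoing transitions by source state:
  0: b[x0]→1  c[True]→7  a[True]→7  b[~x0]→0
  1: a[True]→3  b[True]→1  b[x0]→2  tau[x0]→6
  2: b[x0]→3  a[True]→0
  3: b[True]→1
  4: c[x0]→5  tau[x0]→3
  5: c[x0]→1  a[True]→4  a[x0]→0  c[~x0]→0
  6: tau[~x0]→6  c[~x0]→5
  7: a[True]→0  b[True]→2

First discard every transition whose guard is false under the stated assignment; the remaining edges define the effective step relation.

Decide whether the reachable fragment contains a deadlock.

Reachable = {0,2,7}
  0: a→7  b→0  c→7  [deg 3]
  2: a→0  [deg 1]
  7: a→0  b→2  [deg 2]

Answer: DEADLOCK-FREE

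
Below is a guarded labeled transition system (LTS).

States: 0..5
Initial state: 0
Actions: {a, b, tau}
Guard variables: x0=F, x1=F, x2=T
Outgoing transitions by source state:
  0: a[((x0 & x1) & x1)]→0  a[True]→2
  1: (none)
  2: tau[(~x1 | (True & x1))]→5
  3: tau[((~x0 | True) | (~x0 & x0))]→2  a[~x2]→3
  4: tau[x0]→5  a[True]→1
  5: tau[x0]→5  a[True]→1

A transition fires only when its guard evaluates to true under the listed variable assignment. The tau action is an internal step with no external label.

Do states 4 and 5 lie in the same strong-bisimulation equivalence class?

Answer: BISIMILAR

Analysis:
Bisimulation quotient by refinement:
  π0 = {{0,1,2,3,4,5}}
  π1 = {{0,4,5},{1},{2,3}}
  π2 = {{0},{1},{2},{3},{4,5}}
stable after 3 split(s): 5 block(s)
class of 4: {4,5}; class of 5: {4,5}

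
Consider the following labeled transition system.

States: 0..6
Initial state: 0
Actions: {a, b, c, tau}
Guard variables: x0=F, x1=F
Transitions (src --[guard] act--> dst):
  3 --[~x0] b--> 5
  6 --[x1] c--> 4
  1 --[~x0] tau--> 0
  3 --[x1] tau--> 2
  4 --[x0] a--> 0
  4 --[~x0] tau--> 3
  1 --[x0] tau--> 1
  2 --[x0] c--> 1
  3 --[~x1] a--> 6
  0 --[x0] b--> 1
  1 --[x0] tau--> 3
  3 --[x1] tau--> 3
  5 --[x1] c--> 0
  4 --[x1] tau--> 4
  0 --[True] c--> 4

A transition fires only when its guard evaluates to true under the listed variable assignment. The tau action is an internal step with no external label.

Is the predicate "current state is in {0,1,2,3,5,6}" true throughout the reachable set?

Answer: INVARIANT VIOLATED at state 4

Analysis:
Inv-set: {0,1,2,3,5,6}
Reach set: {0,3,4,5,6}
  0: ✓
  3: ✓
  4: ✗ unsafe
  5: ✓
  6: ✓
witness against invariant: c → 4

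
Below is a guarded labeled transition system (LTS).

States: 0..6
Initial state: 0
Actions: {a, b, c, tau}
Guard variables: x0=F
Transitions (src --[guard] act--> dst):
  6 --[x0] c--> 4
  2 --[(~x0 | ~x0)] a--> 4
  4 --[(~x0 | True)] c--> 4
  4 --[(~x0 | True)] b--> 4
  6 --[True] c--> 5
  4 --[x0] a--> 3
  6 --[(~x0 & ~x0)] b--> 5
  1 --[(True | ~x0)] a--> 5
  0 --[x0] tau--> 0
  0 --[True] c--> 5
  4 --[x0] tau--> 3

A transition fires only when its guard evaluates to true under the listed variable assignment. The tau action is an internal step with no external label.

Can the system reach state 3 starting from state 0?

Guard filter leaves 7 enabled edge(s).
L0 = {0}
L1 = {5}  total {0,5}
Reachable = {0,5}

Answer: UNREACHABLE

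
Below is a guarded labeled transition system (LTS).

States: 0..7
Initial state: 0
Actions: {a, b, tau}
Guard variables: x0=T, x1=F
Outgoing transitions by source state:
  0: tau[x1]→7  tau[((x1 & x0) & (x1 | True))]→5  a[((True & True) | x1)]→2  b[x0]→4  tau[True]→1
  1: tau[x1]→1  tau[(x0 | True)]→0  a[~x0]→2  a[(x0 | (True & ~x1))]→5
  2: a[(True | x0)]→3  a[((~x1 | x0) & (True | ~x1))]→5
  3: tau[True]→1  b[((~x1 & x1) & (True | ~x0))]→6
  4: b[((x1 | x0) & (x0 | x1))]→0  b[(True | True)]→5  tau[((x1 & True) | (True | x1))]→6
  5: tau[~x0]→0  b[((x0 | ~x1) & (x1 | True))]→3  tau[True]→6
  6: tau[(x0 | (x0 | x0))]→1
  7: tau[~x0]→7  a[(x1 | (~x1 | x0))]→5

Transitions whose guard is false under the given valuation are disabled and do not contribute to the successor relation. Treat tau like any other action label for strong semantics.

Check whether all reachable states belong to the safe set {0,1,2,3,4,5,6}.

Answer: INVARIANT HOLDS

Trace:
Allowed set {0,1,2,3,4,5,6}
Reach set: {0,1,2,3,4,5,6}
  0: ✓
  1: ✓
  2: ✓
  3: ✓
  4: ✓
  5: ✓
  6: ✓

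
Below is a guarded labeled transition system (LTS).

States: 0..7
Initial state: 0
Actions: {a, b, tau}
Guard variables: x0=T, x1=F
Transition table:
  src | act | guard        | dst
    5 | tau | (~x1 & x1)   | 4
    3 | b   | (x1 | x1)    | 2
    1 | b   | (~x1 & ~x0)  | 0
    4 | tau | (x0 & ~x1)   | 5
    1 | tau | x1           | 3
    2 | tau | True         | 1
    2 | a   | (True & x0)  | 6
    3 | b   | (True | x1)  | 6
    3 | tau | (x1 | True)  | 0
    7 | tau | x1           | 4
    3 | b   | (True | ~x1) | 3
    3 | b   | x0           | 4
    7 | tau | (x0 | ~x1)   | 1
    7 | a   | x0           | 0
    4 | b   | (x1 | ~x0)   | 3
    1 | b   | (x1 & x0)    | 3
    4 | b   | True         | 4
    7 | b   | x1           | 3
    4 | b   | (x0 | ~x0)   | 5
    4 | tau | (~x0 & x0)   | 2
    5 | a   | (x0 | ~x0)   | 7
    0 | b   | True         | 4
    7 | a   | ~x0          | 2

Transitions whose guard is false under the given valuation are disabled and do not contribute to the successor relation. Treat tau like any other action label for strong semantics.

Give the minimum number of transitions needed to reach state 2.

Layered search for 2:
  L0 = {0}
  L1 = {4}
  L2 = {5}
  L3 = {7}
  L4 = {1}
2 never appears.

Answer: UNREACHABLE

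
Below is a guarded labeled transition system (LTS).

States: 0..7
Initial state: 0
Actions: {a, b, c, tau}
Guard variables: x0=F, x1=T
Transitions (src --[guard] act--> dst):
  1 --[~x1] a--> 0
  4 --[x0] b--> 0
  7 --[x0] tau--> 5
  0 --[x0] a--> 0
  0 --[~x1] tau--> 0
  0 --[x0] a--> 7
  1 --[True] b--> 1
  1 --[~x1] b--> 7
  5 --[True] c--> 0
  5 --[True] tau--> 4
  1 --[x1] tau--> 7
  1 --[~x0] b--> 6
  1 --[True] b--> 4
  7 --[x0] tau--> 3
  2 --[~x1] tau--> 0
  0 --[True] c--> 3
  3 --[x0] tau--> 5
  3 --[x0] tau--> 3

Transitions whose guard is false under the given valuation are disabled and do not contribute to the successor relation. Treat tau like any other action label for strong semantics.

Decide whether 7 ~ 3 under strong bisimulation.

Answer: BISIMILAR

Working:
Refine partition for ~:
  round 0: {{0,1,2,3,4,5,6,7}}
  round 1: {{0},{1},{2,3,4,6,7},{5}}
Fixed point at round 2; 4 class(es).
class of 7: {2,3,4,6,7}; class of 3: {2,3,4,6,7}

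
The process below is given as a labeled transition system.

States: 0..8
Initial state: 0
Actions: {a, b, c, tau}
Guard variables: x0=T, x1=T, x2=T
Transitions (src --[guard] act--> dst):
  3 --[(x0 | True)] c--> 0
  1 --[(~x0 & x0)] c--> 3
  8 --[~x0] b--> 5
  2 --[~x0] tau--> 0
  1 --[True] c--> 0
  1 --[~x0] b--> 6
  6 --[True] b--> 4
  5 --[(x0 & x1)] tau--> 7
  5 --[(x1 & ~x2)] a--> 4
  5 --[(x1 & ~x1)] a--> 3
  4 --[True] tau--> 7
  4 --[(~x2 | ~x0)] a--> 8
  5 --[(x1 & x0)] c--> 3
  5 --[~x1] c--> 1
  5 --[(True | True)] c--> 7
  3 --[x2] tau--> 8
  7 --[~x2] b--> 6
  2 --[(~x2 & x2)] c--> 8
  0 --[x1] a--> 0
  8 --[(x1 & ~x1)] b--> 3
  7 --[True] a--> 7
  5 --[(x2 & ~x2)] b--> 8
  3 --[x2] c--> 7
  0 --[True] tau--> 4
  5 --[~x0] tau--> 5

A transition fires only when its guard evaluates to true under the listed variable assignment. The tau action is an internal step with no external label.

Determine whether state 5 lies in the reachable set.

Answer: UNREACHABLE

Analysis:
Guard filter leaves 12 enabled edge(s).
depth 0: {0}
depth 1: {4}  total {0,4}
depth 2: {7}  total {0,4,7}
Reachable = {0,4,7}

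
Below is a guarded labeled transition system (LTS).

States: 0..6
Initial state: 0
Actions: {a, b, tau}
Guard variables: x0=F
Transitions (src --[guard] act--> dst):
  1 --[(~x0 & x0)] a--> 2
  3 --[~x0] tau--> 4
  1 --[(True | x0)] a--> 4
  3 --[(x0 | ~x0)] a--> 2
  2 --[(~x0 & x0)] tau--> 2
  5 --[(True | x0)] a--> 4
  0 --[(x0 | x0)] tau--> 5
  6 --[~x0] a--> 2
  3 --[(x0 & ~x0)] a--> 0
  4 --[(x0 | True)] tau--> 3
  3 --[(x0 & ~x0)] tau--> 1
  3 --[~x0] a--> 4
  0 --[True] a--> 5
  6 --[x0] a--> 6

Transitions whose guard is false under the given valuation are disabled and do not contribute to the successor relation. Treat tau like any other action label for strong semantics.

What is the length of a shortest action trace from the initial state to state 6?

Layered search for 6:
  Layer 0: {0}
  Layer 1: {5}
  Layer 2: {4}
  Layer 3: {3}
  Layer 4: {2}
6 never appears.

Answer: UNREACHABLE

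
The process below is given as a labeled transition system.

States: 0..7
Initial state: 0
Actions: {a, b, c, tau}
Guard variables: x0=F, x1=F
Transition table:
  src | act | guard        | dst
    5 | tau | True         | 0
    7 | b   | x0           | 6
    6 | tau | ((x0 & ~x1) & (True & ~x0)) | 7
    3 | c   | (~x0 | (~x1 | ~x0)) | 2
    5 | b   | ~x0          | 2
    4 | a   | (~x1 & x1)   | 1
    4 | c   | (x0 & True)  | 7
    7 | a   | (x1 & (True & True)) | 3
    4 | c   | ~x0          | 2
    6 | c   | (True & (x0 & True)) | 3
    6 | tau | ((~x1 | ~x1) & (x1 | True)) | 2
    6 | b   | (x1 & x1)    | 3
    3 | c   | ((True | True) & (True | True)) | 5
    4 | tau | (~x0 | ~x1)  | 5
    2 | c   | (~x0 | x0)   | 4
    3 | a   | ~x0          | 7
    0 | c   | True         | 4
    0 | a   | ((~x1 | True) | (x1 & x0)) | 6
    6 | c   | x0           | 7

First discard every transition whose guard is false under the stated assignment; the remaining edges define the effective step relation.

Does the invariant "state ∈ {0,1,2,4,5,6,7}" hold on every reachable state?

Answer: INVARIANT HOLDS

Analysis:
Inv-set: {0,1,2,4,5,6,7}
Reachable = {0,2,4,5,6}
  0: ok
  2: ok
  4: ok
  5: ok
  6: ok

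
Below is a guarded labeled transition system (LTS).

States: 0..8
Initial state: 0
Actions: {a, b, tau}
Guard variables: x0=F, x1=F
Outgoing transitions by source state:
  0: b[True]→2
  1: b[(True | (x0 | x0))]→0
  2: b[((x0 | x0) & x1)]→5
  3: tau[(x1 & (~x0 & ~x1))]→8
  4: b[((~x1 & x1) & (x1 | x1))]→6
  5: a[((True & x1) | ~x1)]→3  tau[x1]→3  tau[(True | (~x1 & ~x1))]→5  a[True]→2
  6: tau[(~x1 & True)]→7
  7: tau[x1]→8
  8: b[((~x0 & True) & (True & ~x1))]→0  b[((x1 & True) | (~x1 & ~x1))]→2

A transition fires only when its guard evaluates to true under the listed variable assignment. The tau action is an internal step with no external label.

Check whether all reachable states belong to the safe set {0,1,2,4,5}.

Answer: INVARIANT HOLDS

Working:
Allowed set {0,1,2,4,5}
R = {0,2}
  0: ✓
  2: ✓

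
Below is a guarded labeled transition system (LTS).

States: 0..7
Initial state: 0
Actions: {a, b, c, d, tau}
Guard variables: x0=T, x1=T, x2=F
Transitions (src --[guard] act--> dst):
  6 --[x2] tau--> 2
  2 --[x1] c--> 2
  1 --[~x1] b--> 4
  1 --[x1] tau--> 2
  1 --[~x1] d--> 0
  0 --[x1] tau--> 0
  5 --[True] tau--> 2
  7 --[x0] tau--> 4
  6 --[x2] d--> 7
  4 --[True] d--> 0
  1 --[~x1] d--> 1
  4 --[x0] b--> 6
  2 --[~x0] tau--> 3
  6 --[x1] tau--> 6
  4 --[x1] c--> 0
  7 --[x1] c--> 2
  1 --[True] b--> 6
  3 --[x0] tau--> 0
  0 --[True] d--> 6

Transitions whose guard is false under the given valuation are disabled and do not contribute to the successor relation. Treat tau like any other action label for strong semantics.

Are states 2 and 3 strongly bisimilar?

Answer: NOT BISIMILAR

Analysis:
Compute ~ classes (split until stable):
  P[0] = {{0,1,2,3,4,5,6,7}}
  P[1] = {{0},{1},{2},{3,5,6},{4},{7}}
  P[2] = {{0},{1},{2},{3},{4},{5},{6},{7}}
stable after 3 split(s): 8 block(s)
[2]={2}  [3]={3}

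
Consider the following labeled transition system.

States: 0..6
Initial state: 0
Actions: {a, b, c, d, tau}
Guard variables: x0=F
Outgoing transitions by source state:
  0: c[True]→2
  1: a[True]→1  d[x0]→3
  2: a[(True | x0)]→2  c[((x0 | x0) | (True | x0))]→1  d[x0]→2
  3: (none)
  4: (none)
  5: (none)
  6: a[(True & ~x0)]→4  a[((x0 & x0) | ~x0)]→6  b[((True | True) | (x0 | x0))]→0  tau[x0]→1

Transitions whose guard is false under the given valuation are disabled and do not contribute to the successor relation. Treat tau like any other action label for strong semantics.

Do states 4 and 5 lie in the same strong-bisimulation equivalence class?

Answer: BISIMILAR

Analysis:
Refine partition for ~:
  round 0: {{0,1,2,3,4,5,6}}
  round 1: {{0},{1},{2},{3,4,5},{6}}
Fixed point at round 2; 5 class(es).
class of 4: {3,4,5}; class of 5: {3,4,5}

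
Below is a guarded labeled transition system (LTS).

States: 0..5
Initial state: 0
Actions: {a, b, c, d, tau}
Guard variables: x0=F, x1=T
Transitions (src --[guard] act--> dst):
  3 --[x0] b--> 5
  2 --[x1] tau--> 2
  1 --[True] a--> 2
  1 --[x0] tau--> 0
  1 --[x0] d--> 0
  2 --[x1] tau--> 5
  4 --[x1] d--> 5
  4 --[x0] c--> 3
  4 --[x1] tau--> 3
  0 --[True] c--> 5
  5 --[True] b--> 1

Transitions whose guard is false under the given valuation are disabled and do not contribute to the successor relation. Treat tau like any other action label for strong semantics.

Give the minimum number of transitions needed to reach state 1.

Layered search for 1:
  depth 0: {0}
  depth 1: {5}
  depth 2: {1}
1 enters at depth 2; path c·b

Answer: 2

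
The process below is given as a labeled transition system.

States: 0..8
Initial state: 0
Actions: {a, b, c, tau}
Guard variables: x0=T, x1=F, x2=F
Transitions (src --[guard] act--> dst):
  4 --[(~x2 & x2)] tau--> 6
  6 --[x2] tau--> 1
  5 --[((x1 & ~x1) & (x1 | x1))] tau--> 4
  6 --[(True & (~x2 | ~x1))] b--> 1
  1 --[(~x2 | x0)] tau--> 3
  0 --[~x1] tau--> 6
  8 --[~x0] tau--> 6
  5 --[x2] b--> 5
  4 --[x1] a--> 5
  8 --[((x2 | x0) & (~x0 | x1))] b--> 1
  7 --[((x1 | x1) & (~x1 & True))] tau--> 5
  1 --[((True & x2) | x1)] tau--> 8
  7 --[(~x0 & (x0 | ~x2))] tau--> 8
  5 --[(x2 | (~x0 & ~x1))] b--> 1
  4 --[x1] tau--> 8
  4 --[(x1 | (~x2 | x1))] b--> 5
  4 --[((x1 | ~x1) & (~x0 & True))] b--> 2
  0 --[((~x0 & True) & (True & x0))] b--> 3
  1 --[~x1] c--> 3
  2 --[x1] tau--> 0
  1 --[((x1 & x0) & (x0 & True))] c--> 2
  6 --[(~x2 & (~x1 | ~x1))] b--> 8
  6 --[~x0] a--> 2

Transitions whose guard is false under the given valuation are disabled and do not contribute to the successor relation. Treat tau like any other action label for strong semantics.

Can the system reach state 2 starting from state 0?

After dropping false guards: 6 live edges.
L0 = {0}
L1 = {6}  total {0,6}
L2 = {1,8}  total {0,1,6,8}
L3 = {3}  total {0,1,3,6,8}
Reachable = {0,1,3,6,8}

Answer: UNREACHABLE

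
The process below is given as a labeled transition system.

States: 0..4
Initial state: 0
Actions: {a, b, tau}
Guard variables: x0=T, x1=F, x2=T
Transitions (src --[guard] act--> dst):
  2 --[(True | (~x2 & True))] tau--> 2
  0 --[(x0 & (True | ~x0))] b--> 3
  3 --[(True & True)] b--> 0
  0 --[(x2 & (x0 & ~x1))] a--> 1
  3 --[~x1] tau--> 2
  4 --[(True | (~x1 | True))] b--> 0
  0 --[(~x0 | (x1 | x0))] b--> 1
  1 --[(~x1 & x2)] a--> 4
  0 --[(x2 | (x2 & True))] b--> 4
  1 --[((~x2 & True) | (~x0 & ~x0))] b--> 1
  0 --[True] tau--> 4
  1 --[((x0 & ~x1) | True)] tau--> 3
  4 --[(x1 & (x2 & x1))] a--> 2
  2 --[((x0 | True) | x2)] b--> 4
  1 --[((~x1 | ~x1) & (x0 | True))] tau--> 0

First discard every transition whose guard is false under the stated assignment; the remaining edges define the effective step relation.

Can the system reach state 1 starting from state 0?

Answer: REACHABLE

Trace:
After dropping false guards: 13 live edges.
depth 0: {0}
depth 1: {1,3,4}  total {0,1,3,4}
depth 2: {2}  total {0,1,2,3,4}
Reach set: {0,1,2,3,4}
Path to 1: b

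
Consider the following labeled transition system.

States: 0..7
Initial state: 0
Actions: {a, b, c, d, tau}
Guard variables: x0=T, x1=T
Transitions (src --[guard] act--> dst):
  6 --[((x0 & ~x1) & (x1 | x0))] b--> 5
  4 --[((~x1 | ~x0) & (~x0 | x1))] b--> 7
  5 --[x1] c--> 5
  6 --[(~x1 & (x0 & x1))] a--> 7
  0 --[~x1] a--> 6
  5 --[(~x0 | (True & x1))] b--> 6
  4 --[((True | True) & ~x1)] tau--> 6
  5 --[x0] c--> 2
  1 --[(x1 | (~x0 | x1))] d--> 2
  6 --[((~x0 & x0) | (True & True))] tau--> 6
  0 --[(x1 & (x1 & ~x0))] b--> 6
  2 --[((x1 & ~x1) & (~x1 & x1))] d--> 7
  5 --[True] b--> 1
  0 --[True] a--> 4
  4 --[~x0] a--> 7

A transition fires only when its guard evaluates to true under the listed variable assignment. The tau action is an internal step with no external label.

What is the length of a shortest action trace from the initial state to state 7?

Breadth-first toward 7:
  Layer 0: {0}
  Layer 1: {4}
7 never appears.

Answer: UNREACHABLE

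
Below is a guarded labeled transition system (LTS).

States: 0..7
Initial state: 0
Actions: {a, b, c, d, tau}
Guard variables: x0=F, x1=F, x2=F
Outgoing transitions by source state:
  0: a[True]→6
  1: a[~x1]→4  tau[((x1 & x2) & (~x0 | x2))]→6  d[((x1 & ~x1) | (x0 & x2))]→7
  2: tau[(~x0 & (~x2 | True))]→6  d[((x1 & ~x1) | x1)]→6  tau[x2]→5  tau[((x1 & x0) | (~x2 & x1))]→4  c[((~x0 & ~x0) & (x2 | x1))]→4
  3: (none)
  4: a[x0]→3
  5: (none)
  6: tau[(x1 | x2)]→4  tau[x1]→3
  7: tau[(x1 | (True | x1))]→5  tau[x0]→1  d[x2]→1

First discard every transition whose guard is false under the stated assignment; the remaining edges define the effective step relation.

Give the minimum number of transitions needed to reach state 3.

Layered search for 3:
  Layer 0: {0}
  Layer 1: {6}
3 never appears.

Answer: UNREACHABLE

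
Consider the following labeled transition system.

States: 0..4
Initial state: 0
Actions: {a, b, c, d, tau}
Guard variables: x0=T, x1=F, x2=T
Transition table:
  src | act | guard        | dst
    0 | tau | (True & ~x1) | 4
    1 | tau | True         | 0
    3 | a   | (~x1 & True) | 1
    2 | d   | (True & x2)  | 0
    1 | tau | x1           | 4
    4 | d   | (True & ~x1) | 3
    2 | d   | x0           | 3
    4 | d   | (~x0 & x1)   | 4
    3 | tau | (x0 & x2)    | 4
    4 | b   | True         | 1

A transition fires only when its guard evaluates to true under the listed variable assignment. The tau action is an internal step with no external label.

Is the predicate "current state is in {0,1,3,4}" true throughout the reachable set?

Answer: INVARIANT HOLDS

Working:
Allowed set {0,1,3,4}
Reach set: {0,1,3,4}
  0: ok
  1: ok
  3: ok
  4: ok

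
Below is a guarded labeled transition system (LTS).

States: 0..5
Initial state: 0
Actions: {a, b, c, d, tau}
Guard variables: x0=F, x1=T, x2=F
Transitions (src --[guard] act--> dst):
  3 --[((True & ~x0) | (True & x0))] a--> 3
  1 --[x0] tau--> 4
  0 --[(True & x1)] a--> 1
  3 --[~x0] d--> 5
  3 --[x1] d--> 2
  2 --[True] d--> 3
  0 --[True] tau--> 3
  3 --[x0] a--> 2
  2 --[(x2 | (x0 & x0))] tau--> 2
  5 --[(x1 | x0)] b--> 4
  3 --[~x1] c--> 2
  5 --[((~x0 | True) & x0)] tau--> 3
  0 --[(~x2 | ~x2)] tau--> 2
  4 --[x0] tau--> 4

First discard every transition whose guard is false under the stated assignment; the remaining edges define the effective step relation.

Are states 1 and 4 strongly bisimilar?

Answer: BISIMILAR

Working:
Compute ~ classes (split until stable):
  π0 = {{0,1,2,3,4,5}}
  π1 = {{0},{1,4},{2},{3},{5}}
stable after 2 split(s): 5 block(s)
1∈{1,4}, 4∈{1,4}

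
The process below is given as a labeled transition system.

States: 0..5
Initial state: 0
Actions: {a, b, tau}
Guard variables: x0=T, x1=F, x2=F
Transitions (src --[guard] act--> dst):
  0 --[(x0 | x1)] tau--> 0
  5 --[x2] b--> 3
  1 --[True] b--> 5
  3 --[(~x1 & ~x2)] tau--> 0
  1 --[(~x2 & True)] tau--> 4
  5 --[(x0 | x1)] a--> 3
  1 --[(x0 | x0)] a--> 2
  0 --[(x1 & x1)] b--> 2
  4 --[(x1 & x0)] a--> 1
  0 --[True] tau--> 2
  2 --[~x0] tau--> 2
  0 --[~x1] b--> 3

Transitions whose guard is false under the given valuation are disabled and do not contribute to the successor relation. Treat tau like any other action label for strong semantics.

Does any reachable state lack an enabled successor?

Reach set: {0,2,3}
  0: b→3  tau→0  tau→2  [deg 3]
  2: ∅  [deadlock]
  3: tau→0  [deg 1]
trace reaching 2: tau

Answer: DEADLOCK at state 2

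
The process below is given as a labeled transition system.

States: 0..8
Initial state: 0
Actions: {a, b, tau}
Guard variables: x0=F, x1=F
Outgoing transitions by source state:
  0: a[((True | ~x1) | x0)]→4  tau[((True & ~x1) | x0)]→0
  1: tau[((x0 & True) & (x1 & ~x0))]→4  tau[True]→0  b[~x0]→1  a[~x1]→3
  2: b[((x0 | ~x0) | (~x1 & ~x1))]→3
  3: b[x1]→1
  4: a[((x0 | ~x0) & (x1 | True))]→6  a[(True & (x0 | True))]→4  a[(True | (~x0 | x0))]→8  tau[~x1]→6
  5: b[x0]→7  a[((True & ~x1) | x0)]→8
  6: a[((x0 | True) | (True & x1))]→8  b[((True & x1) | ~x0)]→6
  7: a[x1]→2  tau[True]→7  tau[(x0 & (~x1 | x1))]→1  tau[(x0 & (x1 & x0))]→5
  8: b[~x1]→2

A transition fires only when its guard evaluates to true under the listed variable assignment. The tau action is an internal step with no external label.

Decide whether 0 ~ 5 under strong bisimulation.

Answer: NOT BISIMILAR

Trace:
Bisimulation quotient by refinement:
  π0 = {{0,1,2,3,4,5,6,7,8}}
  π1 = {{0,4},{1},{2,8},{3},{5},{6},{7}}
  π2 = {{0},{1},{2},{3},{4},{5},{6},{7},{8}}
stable after 3 split(s): 9 block(s)
class of 0: {0}; class of 5: {5}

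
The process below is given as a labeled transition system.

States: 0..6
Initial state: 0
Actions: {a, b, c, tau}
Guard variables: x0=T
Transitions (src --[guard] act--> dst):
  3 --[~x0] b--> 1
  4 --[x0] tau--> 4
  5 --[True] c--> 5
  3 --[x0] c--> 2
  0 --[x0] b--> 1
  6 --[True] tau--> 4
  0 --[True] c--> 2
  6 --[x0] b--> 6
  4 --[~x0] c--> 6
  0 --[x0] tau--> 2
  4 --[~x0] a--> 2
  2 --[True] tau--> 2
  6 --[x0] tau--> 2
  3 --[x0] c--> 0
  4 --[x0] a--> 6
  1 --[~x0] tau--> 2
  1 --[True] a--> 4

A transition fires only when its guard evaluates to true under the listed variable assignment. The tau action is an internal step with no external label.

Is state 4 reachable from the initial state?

Answer: REACHABLE

Trace:
Guard filter leaves 13 enabled edge(s).
L0 = {0}
L1 = {1,2}  now seen {0,1,2}
L2 = {4}  now seen {0,1,2,4}
L3 = {6}  now seen {0,1,2,4,6}
Reachable = {0,1,2,4,6}
witness 4: b·a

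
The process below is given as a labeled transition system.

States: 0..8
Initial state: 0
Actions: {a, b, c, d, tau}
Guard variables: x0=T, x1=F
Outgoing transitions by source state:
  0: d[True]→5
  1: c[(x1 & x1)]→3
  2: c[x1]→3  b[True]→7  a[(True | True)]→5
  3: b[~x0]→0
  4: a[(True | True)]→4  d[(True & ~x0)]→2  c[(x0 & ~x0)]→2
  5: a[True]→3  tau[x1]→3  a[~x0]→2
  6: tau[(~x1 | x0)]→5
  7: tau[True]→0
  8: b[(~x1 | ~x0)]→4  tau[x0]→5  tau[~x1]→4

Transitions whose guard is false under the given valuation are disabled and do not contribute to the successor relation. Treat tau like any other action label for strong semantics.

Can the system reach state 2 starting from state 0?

Answer: UNREACHABLE

Analysis:
Guard filter leaves 10 enabled edge(s).
Layer 0: {0}
Layer 1: {5}  total {0,5}
Layer 2: {3}  total {0,3,5}
Reach set: {0,3,5}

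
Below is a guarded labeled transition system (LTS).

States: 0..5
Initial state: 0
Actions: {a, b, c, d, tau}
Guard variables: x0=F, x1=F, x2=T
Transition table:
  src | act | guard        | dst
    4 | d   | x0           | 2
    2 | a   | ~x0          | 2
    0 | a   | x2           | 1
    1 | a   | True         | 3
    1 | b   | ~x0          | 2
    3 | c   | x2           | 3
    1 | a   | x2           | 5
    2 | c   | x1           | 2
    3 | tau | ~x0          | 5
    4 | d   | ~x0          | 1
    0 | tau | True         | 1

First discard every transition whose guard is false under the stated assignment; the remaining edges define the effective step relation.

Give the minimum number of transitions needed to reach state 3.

Answer: 2

Analysis:
Breadth-first toward 3:
  depth 0: {0}
  depth 1: {1}
  depth 2: {2,3,5}
depth(3)=2, e.g. a·a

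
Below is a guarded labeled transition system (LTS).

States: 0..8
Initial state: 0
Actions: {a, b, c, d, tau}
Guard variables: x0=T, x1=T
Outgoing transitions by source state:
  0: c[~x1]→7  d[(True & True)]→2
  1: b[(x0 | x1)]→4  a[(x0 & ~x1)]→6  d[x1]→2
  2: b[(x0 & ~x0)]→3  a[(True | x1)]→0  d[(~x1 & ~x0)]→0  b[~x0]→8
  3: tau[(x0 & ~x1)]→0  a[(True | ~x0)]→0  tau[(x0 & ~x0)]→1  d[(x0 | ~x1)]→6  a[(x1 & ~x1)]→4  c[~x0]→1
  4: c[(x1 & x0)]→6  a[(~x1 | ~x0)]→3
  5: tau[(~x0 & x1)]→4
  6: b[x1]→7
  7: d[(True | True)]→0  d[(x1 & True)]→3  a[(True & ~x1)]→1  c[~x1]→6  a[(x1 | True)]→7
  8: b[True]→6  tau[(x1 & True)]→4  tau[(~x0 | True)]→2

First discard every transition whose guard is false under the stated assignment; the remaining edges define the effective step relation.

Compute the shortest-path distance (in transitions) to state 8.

BFS to 8:
  L0 = {0}
  L1 = {2}
8 never appears.

Answer: UNREACHABLE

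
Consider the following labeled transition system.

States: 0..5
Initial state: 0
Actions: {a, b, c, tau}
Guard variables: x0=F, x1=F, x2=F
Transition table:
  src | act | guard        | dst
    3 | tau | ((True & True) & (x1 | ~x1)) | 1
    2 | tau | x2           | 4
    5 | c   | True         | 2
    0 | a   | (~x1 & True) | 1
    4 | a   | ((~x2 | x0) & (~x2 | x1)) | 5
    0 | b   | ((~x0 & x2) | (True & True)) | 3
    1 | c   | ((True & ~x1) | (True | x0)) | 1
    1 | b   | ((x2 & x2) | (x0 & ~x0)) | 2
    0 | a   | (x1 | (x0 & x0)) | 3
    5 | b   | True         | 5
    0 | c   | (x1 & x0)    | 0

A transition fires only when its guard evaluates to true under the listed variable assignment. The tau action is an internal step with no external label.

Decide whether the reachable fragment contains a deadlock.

R = {0,1,3}
  0: a→1  b→3  [deg 2]
  1: c→1  [deg 1]
  3: tau→1  [deg 1]

Answer: DEADLOCK-FREE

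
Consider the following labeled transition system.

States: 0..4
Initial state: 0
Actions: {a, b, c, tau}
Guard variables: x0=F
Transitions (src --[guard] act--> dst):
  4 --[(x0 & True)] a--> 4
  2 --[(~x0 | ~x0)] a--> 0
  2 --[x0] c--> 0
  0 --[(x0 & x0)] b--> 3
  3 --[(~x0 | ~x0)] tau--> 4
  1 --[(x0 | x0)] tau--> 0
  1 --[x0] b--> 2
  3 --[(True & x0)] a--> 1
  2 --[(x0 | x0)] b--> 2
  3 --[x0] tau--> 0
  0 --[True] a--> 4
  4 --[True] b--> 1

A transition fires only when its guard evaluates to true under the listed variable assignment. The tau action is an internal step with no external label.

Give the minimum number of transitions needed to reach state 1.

Answer: 2

Working:
Layered search for 1:
  depth 0: {0}
  depth 1: {4}
  depth 2: {1}
first hit 1 at d=2 via a·b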